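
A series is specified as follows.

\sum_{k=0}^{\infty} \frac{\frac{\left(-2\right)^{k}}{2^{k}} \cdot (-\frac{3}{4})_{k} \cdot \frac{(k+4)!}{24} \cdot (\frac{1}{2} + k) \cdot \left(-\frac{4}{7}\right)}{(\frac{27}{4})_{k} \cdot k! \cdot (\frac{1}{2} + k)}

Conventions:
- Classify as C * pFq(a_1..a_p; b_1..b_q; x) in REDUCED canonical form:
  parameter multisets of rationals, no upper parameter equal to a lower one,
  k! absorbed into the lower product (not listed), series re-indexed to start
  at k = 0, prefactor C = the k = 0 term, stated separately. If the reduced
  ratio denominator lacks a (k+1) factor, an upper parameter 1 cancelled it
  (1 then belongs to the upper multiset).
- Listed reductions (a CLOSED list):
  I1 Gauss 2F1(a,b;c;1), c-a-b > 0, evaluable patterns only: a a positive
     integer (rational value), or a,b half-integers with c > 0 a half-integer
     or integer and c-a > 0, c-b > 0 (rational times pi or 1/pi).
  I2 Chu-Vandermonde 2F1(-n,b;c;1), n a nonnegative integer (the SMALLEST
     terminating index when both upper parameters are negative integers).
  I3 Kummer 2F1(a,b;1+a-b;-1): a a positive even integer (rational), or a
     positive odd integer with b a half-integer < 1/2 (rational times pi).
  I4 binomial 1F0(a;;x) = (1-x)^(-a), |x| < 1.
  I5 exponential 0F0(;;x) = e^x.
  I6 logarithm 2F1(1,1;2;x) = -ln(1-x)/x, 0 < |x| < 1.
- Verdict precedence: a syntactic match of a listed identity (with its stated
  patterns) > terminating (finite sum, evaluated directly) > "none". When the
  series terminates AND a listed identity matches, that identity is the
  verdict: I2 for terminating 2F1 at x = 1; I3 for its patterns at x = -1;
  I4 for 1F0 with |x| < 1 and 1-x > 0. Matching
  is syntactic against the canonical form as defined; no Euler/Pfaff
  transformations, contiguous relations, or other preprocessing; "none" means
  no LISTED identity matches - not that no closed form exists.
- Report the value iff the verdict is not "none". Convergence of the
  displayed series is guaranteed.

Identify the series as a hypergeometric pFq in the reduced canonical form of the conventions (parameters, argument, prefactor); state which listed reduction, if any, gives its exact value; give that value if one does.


Classification (C = -\frac{4}{7}): 2F1 with upper {-\frac{3}{4}, 5}, lower {\frac{27}{4}}, argument x = -1. Verdict: none - this 2F1 at x = -1 matches no listed pattern, and upper {-\frac{3}{4}, 5} holds no stopper.

The tell: x = -1 and the two k-th powers (C = -4/7) combine into one argument.
Adjacent-term ratio: r(k) = -1 * (k-\frac{3}{4}) (k+5) / [(k+\frac{27}{4}) (k+1)] - rational in k, leading ratio -1; with t_0 = -\frac{4}{7}, classification follows.


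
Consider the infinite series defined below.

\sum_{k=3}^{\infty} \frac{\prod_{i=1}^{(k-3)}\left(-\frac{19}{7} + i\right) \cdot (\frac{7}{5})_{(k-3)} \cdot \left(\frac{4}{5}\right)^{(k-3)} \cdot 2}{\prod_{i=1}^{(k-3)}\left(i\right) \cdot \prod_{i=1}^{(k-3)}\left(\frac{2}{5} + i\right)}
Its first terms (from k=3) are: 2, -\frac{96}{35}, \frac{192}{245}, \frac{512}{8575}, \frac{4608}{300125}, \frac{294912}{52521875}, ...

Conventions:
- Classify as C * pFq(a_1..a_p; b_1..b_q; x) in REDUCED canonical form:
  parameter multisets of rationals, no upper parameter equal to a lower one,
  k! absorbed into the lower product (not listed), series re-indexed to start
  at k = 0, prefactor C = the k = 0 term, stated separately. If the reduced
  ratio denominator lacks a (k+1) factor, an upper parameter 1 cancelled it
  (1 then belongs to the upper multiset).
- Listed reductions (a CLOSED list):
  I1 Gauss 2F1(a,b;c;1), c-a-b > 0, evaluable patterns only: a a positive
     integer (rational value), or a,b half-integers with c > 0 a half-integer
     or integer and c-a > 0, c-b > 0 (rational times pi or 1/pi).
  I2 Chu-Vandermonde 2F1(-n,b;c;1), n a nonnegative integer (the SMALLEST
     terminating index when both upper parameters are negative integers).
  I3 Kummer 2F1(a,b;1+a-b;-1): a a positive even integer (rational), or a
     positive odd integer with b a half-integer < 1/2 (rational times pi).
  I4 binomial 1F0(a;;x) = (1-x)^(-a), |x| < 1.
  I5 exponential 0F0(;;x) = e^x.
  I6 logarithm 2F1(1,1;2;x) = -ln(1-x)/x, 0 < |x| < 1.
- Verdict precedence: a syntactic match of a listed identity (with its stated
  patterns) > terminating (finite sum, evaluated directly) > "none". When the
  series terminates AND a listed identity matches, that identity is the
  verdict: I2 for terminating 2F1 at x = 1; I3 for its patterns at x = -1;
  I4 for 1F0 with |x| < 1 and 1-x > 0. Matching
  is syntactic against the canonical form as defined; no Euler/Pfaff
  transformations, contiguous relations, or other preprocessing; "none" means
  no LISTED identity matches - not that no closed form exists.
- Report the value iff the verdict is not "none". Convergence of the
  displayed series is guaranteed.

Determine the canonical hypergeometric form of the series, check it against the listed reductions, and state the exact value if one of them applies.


The series (x = \frac{4}{5}) is 1F0: upper {-\frac{12}{7}}, lower {-}, prefactor 2. Verdict (x = \frac{4}{5}): the I4 binomial reduction applies (the 1F0 binomial series: exponent 12/7, x = \frac{4}{5}). Hence: 2 \cdot \left(\frac{1}{5}\right)^{\frac{12}{7}}.

Key observation: x = \frac{4}{5} and the running product (C = 2) telescopes to a rising factorial.
Step ratio: r(k) = \frac{4}{5} * (k-\frac{12}{7}) / [(k+1)] - poly over poly, x = \frac{4}{5} from leading terms; C = 2 at k = 0.


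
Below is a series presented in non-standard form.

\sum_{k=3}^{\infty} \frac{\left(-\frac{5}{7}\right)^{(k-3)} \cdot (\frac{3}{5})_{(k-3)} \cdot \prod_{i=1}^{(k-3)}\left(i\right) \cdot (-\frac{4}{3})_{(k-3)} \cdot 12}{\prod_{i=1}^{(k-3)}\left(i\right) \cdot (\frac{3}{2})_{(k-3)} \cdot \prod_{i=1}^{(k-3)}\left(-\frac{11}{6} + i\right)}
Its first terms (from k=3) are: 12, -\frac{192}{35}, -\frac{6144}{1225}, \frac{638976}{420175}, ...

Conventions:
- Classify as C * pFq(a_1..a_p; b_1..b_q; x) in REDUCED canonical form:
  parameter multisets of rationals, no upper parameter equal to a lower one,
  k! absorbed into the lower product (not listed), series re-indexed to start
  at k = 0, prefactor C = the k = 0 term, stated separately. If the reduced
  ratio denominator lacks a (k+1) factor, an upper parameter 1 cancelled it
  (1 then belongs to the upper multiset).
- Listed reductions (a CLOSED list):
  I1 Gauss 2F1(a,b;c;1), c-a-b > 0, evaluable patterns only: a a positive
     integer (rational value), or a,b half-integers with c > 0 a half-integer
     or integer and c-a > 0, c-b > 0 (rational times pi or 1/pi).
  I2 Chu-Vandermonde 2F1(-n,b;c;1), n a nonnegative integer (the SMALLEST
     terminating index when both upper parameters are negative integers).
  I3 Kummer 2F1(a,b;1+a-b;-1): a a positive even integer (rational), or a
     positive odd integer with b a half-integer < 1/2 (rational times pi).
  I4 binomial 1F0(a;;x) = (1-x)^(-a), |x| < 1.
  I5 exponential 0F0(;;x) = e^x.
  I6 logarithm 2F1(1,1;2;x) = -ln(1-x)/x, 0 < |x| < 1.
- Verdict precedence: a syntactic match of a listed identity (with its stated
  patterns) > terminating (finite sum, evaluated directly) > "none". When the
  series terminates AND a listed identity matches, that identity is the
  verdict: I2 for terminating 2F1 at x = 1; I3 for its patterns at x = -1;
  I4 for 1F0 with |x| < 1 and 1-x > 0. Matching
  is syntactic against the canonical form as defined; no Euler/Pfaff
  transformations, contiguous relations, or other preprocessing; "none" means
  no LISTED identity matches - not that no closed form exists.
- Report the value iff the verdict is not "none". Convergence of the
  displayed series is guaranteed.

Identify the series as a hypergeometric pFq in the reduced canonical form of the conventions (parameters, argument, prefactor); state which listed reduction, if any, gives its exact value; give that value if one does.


Prefactor 12, argument -\frac{5}{7}: 3F2 with upper {-\frac{4}{3}, \frac{3}{5}, 1} over lower {-\frac{5}{6}, \frac{3}{2}}. Verdict: none here - no I1-I6 shape fits x = -\frac{5}{7} with lower {-\frac{5}{6}, \frac{3}{2}}.

The tell: t_0 = 12 here, and the lower running product (C = 12) is a rising factorial.
Ratio: r(k) = -\frac{5}{7} * (k-\frac{4}{3}) (k+\frac{3}{5}) (k+1) / [(k-\frac{5}{6}) (k+\frac{3}{2}) (k+1)] ; factor over Q: parameters, x = -\frac{5}{7}, and C = 12.


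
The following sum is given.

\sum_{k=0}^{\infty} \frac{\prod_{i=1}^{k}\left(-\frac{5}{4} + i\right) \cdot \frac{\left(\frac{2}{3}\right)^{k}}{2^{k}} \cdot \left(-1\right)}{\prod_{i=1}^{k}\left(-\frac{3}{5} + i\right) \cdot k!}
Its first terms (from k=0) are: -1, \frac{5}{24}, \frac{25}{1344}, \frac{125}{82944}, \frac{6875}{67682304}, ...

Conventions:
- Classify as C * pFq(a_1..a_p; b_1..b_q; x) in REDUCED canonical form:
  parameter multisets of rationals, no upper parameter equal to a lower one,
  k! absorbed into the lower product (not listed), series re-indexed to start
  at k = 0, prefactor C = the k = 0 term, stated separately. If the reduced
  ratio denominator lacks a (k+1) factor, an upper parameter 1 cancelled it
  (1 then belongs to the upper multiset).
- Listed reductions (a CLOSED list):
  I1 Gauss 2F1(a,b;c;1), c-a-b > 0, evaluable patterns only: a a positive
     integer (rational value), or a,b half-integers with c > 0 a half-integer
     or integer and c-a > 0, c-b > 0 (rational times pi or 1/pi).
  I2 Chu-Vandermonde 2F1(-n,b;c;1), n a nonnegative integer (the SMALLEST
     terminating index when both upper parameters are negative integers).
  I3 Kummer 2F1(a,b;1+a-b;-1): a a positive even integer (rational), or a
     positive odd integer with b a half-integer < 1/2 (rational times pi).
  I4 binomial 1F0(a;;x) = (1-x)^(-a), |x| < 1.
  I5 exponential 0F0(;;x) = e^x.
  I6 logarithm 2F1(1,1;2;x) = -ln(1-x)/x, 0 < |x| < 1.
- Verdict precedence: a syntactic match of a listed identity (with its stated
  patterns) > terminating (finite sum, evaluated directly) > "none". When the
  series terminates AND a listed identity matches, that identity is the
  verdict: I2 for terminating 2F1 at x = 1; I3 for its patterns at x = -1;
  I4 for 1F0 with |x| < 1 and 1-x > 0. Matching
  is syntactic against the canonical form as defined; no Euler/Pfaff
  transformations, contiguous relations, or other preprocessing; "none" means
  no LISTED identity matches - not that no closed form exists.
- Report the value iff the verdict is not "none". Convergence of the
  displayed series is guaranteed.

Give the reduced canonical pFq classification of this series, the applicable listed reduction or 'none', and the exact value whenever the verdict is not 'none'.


The series (x = \frac{1}{3}) is 1F1: upper {-\frac{1}{4}}, lower {\frac{2}{5}}, prefactor -1. Verdict: none. No listed pattern accepts 1F1(-\frac{1}{4}; \frac{2}{5}; \frac{1}{3}).

Key step: from the first term -1: the running product (C = -1, x = 1/3) telescopes to a rising factorial.
Consecutive-term ratio: r(k) = \frac{1}{3} * (k-\frac{1}{4}) / [(k+\frac{2}{5}) (k+1)] ; factor over Q: parameters, x = \frac{1}{3}, and C = -1.


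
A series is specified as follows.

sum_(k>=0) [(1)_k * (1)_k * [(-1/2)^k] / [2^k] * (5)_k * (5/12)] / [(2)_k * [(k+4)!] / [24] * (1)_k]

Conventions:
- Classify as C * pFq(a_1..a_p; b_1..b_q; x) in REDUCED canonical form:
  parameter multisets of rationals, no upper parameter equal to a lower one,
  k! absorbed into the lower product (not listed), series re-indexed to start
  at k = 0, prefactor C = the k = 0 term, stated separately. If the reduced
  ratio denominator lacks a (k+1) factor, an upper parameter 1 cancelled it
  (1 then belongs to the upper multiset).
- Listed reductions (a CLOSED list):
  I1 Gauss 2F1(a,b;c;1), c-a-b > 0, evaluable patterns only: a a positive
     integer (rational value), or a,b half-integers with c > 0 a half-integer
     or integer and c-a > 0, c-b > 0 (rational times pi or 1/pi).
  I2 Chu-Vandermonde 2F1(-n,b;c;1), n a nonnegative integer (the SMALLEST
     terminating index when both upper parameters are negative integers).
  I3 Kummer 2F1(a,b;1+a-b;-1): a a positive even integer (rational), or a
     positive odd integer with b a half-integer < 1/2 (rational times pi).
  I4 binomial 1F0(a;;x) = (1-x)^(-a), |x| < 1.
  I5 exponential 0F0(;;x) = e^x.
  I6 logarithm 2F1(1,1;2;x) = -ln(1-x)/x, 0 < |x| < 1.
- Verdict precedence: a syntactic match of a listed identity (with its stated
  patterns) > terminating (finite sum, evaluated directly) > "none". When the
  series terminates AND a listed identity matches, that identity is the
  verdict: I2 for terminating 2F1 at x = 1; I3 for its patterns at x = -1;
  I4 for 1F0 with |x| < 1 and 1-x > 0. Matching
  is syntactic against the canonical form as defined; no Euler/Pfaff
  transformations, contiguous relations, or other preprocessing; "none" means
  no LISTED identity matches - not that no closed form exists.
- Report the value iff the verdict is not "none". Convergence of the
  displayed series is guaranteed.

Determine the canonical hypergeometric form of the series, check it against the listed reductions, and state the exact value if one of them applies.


The series (x = -1/4) is 2F1: upper {1, 1}, lower {2}, prefactor 5/12. Verdict: this is the logarithmic series (I6) (the logarithm: parameters (1,1;2), x = -1/4). Sum: (5/3) * ln(5/4).

Structural cue: t_0 being 5/12, (1)_k (prefactor 5/12) is k! itself.
Step ratio: r(k) = (-1/4) * (k+1) (k+1) / [(k+2) (k+1)] - rational; roots negated = parameters, x = (-1/4), C = 5/12.


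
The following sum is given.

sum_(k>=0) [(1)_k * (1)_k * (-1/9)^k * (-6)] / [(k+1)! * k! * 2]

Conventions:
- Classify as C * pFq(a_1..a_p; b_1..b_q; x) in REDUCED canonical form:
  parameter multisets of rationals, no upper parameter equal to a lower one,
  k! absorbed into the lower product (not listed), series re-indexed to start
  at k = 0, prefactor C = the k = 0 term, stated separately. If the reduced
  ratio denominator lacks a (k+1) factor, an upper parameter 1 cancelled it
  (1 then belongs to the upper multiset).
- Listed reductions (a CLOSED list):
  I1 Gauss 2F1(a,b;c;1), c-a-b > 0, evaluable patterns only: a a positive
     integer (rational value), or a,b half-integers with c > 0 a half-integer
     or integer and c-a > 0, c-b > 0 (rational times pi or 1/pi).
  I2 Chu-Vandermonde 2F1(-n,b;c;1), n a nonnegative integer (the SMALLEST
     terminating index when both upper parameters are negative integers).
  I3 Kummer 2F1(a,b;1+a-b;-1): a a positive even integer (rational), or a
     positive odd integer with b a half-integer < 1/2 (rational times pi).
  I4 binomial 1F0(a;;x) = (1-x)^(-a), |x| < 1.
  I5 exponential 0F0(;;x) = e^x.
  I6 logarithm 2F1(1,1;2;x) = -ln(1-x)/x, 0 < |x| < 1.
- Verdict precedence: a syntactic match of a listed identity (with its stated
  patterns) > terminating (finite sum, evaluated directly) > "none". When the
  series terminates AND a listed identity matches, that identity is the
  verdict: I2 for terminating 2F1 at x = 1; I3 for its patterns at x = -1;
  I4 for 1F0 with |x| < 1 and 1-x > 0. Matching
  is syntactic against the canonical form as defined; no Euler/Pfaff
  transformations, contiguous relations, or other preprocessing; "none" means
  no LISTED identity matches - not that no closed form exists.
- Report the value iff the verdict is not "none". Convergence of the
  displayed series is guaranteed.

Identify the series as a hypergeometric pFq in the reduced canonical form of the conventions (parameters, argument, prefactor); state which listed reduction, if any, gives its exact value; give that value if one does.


Structural cue: with t_0 = -3, the denominator's factorial ratio (prefactor -3) is a lower Pochhammer.
Ratio: r(k) = (-1/9) * (k+1) (k+1) / [(k+2) (k+1)] ; factor over Q: parameters, x = (-1/9), and C = -3.

At argument -1/9: a 2F1 with upper {1, 1}, lower {2}, scaled by C = -3. Verdict (x = -1/9): logarithm (I6) applies (the logarithm: parameters (1,1;2), x = -1/9). Sum: (-27) * ln(10/9).


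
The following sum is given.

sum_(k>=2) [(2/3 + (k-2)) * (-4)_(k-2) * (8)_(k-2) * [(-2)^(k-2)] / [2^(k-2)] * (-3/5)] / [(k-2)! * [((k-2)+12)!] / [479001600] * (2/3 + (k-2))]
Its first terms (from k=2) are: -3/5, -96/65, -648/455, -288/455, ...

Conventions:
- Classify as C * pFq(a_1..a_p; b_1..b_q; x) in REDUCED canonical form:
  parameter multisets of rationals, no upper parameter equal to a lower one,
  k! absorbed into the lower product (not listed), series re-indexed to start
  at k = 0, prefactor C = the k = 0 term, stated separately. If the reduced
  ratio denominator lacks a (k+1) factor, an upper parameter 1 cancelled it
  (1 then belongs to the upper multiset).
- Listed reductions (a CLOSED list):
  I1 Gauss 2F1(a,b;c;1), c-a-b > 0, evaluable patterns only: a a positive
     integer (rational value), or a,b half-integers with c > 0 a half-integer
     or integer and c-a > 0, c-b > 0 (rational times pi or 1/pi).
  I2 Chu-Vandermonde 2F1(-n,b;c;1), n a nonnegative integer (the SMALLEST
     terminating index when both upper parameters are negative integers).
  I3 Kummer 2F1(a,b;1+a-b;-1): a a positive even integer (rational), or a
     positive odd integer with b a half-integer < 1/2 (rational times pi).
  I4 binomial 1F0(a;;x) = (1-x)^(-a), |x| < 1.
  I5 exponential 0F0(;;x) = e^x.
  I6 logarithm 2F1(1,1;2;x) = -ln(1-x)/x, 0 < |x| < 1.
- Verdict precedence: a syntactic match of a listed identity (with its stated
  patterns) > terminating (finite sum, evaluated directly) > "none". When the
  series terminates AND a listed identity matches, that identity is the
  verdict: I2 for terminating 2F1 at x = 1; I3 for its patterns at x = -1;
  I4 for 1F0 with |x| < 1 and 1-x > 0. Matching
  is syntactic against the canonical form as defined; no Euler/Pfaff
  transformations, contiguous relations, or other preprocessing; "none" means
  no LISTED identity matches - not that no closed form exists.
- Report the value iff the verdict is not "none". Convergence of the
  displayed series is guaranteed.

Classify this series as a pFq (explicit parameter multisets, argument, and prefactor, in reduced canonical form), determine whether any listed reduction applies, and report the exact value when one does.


First insight: with t_0 = -3/5, the two k-th powers (prefactor -3/5) combine into one argument.
Adjacent-term ratio: r(k) = (-1) * (k-4) (k+8) / [(k+13) (k+1)] ; factor over Q: parameters, x = (-1), and C = -3/5.

This is -3/5 * 2F1(-4, 8; 13; -1) in reduced canonical form. Verdict at x = -1: Kummer (I3) matches (x = -1; c = 13 equals 1+a-b for upper {-4, 8}: listed pattern). Exact value: -297/70.


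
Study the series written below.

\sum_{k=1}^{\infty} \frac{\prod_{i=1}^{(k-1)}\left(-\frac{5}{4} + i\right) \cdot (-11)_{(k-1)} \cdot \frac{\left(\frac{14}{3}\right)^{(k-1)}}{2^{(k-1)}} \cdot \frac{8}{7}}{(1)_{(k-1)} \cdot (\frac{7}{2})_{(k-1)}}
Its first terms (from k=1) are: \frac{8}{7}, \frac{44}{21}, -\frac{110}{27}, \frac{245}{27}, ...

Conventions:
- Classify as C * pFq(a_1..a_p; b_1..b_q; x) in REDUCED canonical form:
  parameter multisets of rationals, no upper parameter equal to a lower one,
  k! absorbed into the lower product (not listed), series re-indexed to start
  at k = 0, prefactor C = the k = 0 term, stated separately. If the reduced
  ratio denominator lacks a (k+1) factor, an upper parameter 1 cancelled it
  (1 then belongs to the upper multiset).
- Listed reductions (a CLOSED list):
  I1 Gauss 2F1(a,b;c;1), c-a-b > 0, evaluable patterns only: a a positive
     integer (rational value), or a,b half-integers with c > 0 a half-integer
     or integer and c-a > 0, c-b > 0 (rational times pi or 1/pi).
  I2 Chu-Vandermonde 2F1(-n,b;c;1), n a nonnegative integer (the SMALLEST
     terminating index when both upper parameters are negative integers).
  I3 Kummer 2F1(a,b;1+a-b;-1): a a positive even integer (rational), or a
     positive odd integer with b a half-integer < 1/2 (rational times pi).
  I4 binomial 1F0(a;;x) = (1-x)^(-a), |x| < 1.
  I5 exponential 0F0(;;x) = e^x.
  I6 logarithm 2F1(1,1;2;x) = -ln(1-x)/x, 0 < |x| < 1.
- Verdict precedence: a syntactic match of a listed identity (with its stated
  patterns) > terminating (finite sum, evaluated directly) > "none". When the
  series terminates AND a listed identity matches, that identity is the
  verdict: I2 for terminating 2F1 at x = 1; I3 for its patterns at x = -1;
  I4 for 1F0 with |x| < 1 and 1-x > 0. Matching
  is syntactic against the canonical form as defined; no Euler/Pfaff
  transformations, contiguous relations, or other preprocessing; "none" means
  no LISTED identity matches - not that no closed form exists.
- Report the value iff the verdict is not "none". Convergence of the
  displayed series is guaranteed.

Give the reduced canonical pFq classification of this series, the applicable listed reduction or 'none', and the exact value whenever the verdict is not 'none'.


The series (x = \frac{7}{3}) is 2F1: upper {-11, -\frac{1}{4}}, lower {\frac{7}{2}}, prefactor \frac{8}{7}. Verdict: terminating at k = 11: the factor (-11)_k kills every later term; summing the 12 survivors is exact. Sum: \frac{2101759856803}{1052338210560}.

Key step: with t_0 = \frac{8}{7}, the two k-th powers (prefactor 8/7) combine into one argument.
Step ratio: r(k) = \frac{7}{3} * (k-11) (k-\frac{1}{4}) / [(k+\frac{7}{2}) (k+1)] - rational in k, leading ratio \frac{7}{3}; with t_0 = \frac{8}{7}, classification follows.


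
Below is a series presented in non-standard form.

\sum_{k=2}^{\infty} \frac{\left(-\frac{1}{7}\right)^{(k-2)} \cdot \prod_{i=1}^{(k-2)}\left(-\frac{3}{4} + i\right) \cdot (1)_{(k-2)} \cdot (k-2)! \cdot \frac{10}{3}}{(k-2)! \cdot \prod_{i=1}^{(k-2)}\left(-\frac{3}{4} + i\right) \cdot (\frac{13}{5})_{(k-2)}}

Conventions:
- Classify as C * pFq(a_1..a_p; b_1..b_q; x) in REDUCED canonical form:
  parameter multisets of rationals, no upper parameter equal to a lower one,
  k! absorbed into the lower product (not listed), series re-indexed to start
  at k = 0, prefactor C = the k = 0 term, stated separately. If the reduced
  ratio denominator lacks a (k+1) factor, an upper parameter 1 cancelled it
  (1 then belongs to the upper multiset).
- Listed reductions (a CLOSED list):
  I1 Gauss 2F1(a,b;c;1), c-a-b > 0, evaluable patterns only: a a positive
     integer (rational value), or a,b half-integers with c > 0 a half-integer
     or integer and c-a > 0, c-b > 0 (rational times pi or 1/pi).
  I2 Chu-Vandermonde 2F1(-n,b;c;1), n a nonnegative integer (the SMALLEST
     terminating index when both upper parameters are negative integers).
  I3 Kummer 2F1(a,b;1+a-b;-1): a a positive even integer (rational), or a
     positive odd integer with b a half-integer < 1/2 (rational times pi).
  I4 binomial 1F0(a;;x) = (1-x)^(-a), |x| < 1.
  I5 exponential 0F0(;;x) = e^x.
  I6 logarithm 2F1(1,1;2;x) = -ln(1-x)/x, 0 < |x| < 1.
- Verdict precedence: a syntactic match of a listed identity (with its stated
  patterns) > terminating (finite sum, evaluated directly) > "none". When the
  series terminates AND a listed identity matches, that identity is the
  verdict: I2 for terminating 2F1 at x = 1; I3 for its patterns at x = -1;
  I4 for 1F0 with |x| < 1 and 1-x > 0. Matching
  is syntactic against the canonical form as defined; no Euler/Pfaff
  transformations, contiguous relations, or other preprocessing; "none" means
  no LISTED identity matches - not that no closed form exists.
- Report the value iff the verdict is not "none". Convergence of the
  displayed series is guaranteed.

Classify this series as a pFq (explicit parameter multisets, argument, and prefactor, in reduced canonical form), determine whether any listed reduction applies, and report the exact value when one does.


The series (x = -\frac{1}{7}) is 2F1: upper {1, 1}, lower {\frac{13}{5}}, prefactor \frac{10}{3}. Verdict: none - this 2F1 at x = -\frac{1}{7} matches no listed pattern, and upper {1, 1} holds no stopper.

Key observation: t_0 being \frac{10}{3}, the factorial ratio (prefactor 10/3) (k+a-1)!/(a-1)! is a rising factorial (a)_k.
Adjacent-term ratio: r(k) = -\frac{1}{7} * (k+1) (k+1) / [(k+\frac{13}{5}) (k+1)] - rational; roots negated = parameters, x = -\frac{1}{7}, C = \frac{10}{3}.


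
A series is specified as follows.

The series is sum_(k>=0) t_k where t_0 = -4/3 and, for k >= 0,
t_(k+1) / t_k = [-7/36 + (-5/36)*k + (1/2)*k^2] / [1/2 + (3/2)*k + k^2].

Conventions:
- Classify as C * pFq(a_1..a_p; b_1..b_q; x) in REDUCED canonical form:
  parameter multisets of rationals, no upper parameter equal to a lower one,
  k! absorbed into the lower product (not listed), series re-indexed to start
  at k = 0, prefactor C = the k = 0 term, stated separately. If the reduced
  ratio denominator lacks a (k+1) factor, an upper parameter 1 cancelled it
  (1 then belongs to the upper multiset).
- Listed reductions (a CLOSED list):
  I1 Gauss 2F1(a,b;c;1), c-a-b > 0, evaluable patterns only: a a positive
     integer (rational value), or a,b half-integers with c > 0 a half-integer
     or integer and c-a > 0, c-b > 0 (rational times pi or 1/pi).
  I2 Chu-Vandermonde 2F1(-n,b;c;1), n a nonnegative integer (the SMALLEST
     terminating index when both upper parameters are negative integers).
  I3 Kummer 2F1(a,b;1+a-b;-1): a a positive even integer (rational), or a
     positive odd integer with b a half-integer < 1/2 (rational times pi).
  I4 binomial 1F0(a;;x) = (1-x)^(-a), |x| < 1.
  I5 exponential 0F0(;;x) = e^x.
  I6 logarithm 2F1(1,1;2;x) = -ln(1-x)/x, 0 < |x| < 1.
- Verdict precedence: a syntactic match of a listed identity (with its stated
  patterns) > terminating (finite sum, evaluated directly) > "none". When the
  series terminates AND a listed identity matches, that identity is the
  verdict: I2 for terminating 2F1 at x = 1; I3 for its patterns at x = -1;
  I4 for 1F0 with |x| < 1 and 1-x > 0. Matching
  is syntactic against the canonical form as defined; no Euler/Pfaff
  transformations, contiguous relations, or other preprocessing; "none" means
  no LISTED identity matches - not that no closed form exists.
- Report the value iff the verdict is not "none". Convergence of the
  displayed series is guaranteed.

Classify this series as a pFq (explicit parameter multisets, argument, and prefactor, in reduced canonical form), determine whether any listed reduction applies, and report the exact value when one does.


Canonical form: C = -4/3 times 1F0 with upper {-7/9}, lower {-}, x = 1/2. Verdict: binomial (I4) matches (the 1F0 binomial series: exponent 7/9, x = 1/2). Exact value: (-4/3) * (1/2)^(7/9).

Key step: t_0 = -4/3 here, and the ratio is unreduced: k + 1/2 divides both sides (C = -4/3).
Step ratio: r(k) = (1/2) * (k-7/9) / [(k+1)] - poly over poly, x = (1/2) from leading terms; C = -4/3 at k = 0.


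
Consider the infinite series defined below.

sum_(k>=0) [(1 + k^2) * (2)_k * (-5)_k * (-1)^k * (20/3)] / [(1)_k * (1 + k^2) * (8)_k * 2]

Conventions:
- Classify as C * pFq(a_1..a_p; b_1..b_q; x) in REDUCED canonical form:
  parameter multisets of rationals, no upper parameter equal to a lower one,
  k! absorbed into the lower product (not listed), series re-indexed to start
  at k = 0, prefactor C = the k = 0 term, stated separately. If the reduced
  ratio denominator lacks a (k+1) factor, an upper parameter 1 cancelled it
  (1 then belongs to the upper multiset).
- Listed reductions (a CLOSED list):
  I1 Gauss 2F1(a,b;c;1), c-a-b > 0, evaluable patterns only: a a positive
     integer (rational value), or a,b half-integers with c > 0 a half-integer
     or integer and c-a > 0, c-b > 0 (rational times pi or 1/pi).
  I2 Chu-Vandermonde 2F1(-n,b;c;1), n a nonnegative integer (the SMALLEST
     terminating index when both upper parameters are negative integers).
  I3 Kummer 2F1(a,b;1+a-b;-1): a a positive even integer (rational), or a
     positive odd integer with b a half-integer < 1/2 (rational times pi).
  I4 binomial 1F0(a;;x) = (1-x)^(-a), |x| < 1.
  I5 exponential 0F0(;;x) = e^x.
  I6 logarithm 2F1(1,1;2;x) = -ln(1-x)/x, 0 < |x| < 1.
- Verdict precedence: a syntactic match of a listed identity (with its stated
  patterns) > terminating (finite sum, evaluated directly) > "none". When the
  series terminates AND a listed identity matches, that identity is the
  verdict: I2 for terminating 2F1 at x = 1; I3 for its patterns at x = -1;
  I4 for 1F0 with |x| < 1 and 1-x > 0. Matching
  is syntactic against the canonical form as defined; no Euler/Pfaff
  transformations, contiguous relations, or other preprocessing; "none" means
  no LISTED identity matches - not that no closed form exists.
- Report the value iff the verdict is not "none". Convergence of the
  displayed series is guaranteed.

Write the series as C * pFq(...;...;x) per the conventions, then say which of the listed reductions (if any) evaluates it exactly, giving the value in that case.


Key observation: with t_0 = 10/3, the constant factors (C = 10/3) combine into one prefactor.
Step ratio: r(k) = (-1) * (k-5) (k+2) / [(k+8) (k+1)] - poly over poly, x = (-1) from leading terms; C = 10/3 at k = 0.

Canonical form: C = 10/3 times 2F1 with upper {-5, 2}, lower {8}, x = -1. Verdict (x = -1): the Kummer evaluation I3 applies (x = -1; c = 8 equals 1+a-b for upper {-5, 2}: listed pattern). Its exact value is 35/3.


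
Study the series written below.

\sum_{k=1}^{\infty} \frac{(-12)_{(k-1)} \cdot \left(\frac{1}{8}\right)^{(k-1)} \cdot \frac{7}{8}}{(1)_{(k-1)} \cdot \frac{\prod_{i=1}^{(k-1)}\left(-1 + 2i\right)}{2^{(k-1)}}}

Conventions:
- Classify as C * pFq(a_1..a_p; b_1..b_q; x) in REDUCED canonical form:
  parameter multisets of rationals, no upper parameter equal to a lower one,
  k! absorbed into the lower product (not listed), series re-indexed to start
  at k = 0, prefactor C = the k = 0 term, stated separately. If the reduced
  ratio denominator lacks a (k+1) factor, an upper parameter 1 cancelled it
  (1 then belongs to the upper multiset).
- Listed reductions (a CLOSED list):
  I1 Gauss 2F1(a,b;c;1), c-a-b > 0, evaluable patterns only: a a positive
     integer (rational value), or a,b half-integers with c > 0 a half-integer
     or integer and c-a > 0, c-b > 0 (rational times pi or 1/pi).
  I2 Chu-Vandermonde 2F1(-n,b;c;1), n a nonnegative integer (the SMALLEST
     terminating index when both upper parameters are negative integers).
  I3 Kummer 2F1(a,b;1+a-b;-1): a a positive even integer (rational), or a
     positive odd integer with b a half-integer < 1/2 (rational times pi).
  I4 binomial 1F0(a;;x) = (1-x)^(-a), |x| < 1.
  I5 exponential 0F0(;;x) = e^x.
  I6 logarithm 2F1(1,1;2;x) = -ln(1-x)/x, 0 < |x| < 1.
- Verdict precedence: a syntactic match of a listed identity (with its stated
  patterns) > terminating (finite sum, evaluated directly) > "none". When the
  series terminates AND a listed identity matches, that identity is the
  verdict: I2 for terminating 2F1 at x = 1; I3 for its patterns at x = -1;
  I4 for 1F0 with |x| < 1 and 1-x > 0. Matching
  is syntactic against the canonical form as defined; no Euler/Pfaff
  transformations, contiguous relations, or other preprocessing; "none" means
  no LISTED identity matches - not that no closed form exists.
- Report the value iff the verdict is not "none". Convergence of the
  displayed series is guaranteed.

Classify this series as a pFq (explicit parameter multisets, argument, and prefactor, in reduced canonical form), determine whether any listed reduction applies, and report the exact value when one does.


Classification (C = \frac{7}{8}): 1F1 with upper {-12}, lower {\frac{1}{2}}, argument x = \frac{1}{8}. Verdict: terminating - no listed pattern fits, but -12 in the upper list cuts the series at k = 12; direct evaluation. Its exact value is -\frac{887666485060438627}{1212692234848174080}.

Key step: t_0 = \frac{7}{8} here, and the lower odd product (C = 7/8) is 2^k (1/2)_k.
Term ratio: r(k) = \frac{1}{8} * (k-12) / [(k+\frac{1}{2}) (k+1)] - rational in k, leading ratio \frac{1}{8}; with t_0 = \frac{7}{8}, classification follows.


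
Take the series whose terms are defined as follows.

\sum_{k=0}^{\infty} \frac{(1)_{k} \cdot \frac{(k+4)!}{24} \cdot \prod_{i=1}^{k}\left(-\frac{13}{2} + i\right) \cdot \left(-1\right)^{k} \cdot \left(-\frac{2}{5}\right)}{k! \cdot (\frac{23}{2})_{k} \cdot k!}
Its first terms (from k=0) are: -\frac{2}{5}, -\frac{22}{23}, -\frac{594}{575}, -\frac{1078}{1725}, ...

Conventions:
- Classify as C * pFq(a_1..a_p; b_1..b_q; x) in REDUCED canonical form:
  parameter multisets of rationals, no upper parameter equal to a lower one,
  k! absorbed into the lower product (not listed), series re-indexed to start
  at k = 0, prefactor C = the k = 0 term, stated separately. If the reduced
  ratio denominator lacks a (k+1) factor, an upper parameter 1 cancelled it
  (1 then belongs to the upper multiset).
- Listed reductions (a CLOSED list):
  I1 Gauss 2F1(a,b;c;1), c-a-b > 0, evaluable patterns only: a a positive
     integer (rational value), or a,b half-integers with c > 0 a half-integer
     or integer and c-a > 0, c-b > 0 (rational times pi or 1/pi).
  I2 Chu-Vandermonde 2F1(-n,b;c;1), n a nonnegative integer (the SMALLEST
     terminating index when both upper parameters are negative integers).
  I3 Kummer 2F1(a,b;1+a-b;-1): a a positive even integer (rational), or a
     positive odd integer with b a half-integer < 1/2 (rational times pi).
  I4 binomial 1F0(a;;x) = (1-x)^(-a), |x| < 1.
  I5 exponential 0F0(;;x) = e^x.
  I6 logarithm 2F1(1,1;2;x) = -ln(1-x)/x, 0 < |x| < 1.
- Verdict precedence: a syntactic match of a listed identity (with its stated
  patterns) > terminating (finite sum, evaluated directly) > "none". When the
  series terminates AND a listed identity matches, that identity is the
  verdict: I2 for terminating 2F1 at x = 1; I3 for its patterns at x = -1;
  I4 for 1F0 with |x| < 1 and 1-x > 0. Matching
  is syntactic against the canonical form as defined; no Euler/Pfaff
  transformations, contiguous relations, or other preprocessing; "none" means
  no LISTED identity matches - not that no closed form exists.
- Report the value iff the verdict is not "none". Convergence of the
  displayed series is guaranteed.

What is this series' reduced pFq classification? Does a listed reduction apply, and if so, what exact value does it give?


This is -\frac{2}{5} * 2F1(-\frac{11}{2}, 5; \frac{23}{2}; -1) in reduced canonical form. Verdict: Kummer's theorem (I3) applies (x = -1; c = \frac{23}{2} equals 1+a-b for upper {-\frac{11}{2}, 5}: listed pattern). Value: \left(-\frac{8729721}{8388608}\right) \cdot \pi.

Key step: x = -1 and the factorial ratio (C = -2/5, x = -1) (k+a-1)!/(a-1)! is a rising factorial (a)_k.
Step ratio: r(k) = -1 * (k-\frac{11}{2}) (k+5) / [(k+\frac{23}{2}) (k+1)] - poly over poly, x = -1 from leading terms; C = -\frac{2}{5} at k = 0.


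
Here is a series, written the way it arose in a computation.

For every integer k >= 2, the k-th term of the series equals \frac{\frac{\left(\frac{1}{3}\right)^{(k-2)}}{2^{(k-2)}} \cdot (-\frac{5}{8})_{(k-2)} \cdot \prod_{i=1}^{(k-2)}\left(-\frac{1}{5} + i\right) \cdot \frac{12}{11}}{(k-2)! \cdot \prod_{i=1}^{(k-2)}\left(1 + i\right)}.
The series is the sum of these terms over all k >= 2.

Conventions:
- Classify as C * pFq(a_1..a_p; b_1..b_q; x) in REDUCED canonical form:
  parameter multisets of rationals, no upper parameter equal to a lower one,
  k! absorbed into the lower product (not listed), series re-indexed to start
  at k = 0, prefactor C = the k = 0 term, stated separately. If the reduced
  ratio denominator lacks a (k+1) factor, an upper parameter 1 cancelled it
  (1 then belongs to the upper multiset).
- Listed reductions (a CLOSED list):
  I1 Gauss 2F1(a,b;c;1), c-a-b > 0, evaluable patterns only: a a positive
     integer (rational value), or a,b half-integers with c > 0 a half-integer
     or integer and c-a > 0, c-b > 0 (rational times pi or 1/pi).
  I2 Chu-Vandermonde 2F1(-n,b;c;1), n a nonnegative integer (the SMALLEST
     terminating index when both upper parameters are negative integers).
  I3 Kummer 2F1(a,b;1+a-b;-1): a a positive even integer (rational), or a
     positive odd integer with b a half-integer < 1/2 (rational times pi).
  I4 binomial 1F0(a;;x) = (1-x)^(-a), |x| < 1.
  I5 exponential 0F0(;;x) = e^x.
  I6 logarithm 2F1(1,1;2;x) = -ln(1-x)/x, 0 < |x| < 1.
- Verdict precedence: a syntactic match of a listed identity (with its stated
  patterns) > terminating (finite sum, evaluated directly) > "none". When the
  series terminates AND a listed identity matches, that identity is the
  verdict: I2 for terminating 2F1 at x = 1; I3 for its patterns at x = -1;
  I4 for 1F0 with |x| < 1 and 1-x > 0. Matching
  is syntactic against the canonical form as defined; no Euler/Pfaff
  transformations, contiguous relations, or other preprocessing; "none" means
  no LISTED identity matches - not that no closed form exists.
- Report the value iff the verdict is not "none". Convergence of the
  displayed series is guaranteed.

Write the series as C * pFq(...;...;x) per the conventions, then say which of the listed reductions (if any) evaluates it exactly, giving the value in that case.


The series (x = \frac{1}{6}) is 2F1: upper {-\frac{5}{8}, \frac{4}{5}}, lower {2}, prefactor \frac{12}{11}. Verdict: none - at argument \frac{1}{6} the multisets {-\frac{5}{8}, \frac{4}{5}} ; {2} match no listed identity.

The tell: t_0 being \frac{12}{11}, the lower running product (prefactor 12/11) is a rising factorial.
Adjacent-term ratio: r(k) = \frac{1}{6} * (k-\frac{5}{8}) (k+\frac{4}{5}) / [(k+2) (k+1)] - rational in k. x = \frac{1}{6}; t_0 = \frac{12}{11}; negate the roots.


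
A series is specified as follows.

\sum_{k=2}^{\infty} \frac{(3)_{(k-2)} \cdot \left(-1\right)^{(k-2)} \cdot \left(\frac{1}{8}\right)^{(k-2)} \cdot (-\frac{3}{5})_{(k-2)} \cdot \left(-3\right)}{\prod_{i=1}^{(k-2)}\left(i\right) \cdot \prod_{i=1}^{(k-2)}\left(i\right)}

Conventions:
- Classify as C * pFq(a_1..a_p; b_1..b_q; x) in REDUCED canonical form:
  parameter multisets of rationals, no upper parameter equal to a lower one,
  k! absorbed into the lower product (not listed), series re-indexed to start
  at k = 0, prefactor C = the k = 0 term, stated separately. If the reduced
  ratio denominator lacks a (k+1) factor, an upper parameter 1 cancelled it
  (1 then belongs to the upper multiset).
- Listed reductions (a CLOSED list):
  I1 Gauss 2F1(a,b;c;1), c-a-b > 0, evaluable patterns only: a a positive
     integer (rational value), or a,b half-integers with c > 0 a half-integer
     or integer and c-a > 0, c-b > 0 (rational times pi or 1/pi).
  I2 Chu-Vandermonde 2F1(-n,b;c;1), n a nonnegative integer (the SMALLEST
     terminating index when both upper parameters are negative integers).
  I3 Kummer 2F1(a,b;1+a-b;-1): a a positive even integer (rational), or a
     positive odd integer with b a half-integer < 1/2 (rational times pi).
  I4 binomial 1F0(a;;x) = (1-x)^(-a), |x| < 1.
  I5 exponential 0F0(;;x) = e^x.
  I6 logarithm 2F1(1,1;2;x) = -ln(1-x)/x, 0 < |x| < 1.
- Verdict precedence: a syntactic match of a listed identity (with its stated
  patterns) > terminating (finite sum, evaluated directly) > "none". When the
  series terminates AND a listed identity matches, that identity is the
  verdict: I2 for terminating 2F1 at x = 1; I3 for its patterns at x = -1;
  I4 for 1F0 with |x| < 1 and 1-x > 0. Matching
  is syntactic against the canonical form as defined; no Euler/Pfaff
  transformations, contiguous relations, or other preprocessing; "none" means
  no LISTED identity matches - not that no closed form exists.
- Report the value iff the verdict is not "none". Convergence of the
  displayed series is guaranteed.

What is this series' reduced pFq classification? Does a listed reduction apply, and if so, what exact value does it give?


Classification (C = -3): 2F1 with upper {-\frac{3}{5}, 3}, lower {1}, argument x = -\frac{1}{8}. Verdict: no listed reduction: x = -\frac{1}{8} and upper {-\frac{3}{5}, 3} fail every I1-I6 pattern.

First insight: from the first term -3: the lower running product (C = -3) is a rising factorial.
Ratio: r(k) = -\frac{1}{8} * (k-\frac{3}{5}) (k+3) / [(k+1) (k+1)] - rational; roots negated = parameters, x = -\frac{1}{8}, C = -3.


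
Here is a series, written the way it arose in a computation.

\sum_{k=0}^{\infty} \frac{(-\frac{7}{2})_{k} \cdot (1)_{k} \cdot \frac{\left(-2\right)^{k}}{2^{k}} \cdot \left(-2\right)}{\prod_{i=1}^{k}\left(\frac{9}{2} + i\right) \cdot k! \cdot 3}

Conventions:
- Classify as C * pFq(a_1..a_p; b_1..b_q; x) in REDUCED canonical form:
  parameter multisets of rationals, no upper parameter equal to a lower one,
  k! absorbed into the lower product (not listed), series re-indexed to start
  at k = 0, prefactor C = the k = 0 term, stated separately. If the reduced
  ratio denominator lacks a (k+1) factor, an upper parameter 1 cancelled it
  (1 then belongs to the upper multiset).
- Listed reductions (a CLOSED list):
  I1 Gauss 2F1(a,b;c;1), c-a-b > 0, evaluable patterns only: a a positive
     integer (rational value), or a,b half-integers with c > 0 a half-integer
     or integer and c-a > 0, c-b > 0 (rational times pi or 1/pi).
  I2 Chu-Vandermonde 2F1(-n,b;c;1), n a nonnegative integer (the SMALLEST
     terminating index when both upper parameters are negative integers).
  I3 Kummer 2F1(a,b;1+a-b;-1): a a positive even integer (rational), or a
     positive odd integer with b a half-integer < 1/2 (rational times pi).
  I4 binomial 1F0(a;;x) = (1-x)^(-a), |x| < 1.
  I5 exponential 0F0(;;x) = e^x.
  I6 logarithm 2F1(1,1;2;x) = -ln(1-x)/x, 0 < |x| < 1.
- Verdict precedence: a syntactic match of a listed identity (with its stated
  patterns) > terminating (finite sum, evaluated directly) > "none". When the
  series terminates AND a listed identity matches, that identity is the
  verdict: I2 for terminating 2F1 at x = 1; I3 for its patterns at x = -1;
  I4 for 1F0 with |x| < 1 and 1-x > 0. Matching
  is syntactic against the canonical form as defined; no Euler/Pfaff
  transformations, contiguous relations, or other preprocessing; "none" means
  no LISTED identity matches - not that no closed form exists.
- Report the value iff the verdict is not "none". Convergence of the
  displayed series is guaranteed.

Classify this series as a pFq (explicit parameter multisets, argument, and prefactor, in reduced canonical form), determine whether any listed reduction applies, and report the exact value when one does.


Key observation: t_0 being -\frac{2}{3}, the constant factors (C = -2/3) combine into one prefactor.
Consecutive-term ratio: r(k) = -1 * (k-\frac{7}{2}) (k+1) / [(k+\frac{11}{2}) (k+1)] - rational in k. x = -1; t_0 = -\frac{2}{3}; negate the roots.

With C = -\frac{2}{3}: the canonical form is 2F1(-\frac{7}{2}, 1; \frac{11}{2}; -1). Verdict: Kummer's theorem (I3) applies (x = -1; c = \frac{11}{2} equals 1+a-b for upper {-\frac{7}{2}, 1}: listed pattern). Value: \left(-\frac{105}{256}\right) \cdot \pi.
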